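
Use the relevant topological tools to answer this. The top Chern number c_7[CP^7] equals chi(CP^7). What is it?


For any closed oriented manifold, <e(TM),[M]> = chi(M).
chi(CP^7) = 7+1 = 8

8


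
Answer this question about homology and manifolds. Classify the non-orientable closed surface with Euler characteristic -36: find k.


chi = 2 - k for closed non-orientable surfaces with k crosscaps.
-36 = 2 - k
k = 2 - (-36) = 38

38


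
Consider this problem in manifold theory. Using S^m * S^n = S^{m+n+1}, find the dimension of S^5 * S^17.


Join of spheres: S^m * S^n = S^{m+n+1}.
dim = 5 + 17 + 1 = 23

23


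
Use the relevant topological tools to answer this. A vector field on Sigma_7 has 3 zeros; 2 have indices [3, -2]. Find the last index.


Poincare-Hopf: sum of indices = chi(M).
chi(Sigma_7) = 2 - 2*7 = -12.
Sum of known indices = 1.
x = chi - (sum known) = -12 - (1) = -13

-13


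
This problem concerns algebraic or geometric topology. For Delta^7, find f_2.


Delta^7 has 7+1 vertices. A 2-face is a choice of 2+1 vertices.
f_2 = C(7+1, 2+1) = C(8,3) = 56

56


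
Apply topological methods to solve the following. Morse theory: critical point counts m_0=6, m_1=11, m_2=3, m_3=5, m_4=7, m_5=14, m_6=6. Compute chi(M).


Morse theory: chi(M) = sum_k (-1)^k m_k where m_k = #(index-k critical points).
= (6) + (-11) + (3) + (-5) + (7) + (-14) + (6) = -8

-8


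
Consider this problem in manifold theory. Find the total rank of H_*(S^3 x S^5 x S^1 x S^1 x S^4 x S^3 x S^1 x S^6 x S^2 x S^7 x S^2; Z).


Total Betti number is multiplicative under products.
Each S^d (d>=1) has total Betti number 2.
There are 11 sphere factors.
Total = 2^11 = 2048

2048


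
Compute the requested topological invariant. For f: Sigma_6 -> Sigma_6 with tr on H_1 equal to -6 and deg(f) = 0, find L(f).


L(f) = tr(f_0*) - tr(f_1*) + tr(f_2*).
= 1 - (-6) + (0)
= 7

7


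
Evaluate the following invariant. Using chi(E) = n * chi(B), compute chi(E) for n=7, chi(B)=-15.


For a finite covering: chi(E) = (number of sheets) * chi(B).
chi(E) = 7 * (-15) = -105

-105


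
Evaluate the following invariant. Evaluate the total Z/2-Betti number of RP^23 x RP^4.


dim H^*(RP^n; Z/2) = n+1 (one Z/2 in each degree 0..n).
Total Betti number is multiplicative.
Total = (23+1) * (4+1) = 24 * 5 = 120

120


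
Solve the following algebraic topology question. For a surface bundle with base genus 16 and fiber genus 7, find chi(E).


For a fiber bundle F -> E -> B (with CW structure): chi(E) = chi(B) * chi(F).
chi(Sigma_16) = -30, chi(Sigma_7) = -12.
chi(E) = (-30) * (-12) = 360

360


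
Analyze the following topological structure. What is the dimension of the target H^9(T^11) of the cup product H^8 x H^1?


Cup product: H^p x H^q -> H^{p+q}; here p+q = 8+1 = 9.
rank H^k(T^n) = C(n,k).
C(11,9) = 55

55


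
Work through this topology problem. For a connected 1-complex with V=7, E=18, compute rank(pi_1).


For a connected graph: rank(pi_1) = b_1 = E - V + 1 = 1 - chi.
chi = V - E = 7 - 18 = -11.
rank = 1 - (-11) = 18 - 7 + 1 = 12

12


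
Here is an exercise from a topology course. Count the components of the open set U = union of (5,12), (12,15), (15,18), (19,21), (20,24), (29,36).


Sort and merge overlapping open intervals.
Merged: (5,12), (12,15), (15,18), (19,24), (29,36).
Number of components = 5

5


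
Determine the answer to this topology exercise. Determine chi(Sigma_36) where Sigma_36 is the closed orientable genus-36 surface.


For a closed orientable surface of genus g: chi = 2 - 2g.
Here g = 36.
chi = 2 - 2*36 = 2 - 72 = -70

-70


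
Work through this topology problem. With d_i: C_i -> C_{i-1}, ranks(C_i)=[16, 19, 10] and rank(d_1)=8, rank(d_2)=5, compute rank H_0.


rank H_k = rank(ker d_k) - rank(im d_{k+1}).
rank(ker d_0) = rank(C_0) - rank(d_0) = 16 - 0 = 16.
rank(im d_{0+1}) = 8.
rank H_0 = 16 - 8 = 8

8


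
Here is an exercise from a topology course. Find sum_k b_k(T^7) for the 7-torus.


b_k(T^7) = C(7,k), so the sum over k is sum_k C(7,k) = 2^7.
Total = 2^7 = 128

128


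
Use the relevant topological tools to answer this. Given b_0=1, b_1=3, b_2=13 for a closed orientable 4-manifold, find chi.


By Poincare duality b_k = b_{4-k}, so full Betti numbers: b_0=1, b_1=3, b_2=13, b_3=3, b_4=1.
chi = sum (-1)^k b_k = 9

9


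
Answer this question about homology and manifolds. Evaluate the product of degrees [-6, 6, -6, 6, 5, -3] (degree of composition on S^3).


Degree is multiplicative: deg(composition) = product of degrees.
= (-6) * (6) * (-6) * (6) * (5) * (-3) = -19440

-19440


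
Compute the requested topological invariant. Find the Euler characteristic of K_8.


K_8: V = 8, E = C(8,2) = 28.
chi = V - E = 8 - 28 = -20

-20


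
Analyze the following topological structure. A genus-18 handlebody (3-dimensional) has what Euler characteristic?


A genus-g handlebody deformation retracts to a wedge of g circles.
chi(vee_g S^1) = 1 - g.
chi(H_18) = 1 - 18 = -17

-17


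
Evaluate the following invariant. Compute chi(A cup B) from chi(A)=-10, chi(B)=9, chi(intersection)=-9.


chi(A cup B) = chi(A) + chi(B) - chi(A cap B)
= -10 + (9) - (-9)
= 8

8


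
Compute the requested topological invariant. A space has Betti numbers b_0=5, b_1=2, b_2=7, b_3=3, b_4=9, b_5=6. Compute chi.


chi = sum_k (-1)^k b_k.
= (5) + (-2) + (7) + (-3) + (9) + (-6)
= 10

10


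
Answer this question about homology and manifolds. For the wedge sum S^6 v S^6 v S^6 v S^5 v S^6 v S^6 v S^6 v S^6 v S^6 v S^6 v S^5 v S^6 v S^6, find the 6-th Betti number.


For a wedge of spheres, H_k (k>0) is free on one generator per sphere of dimension k.
Spheres of dimension 6: count = 11.
b_6 = 11

11


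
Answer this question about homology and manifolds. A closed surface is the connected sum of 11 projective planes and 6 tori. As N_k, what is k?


Since a >= 1, the sum is non-orientable; each T^2 can be replaced by RP^2 # RP^2 (since T^2#RP^2 = 3RP^2).
Total crosscaps k = 11 + 2*6 = 23.
Check via chi: chi = 11*1 + 6*0 - (11+6-1)*2 = -21 = 2 - k = -21. Consistent.

23


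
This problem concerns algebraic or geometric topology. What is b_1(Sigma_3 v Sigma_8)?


For a wedge: H_1(A v B) = H_1(A) + H_1(B).
b_1(Sigma_3) = 6, b_1(Sigma_8) = 16.
b_1 = 6 + 16 = 22

22


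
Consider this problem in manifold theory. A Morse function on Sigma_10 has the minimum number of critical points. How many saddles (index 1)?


A perfect Morse function has m_k = b_k.
For Sigma_10: b_0=1, b_1=2g=20, b_2=1.
Saddles m_1 = 2g = 20

20


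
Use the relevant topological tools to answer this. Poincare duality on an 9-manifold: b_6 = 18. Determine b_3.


Poincare duality for closed orientable n-manifolds: b_k = b_{n-k}.
Here n = 9, so b_3 = b_6 = 18

18


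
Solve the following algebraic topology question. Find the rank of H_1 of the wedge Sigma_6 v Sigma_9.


For a wedge: H_1(A v B) = H_1(A) + H_1(B).
b_1(Sigma_6) = 12, b_1(Sigma_9) = 18.
b_1 = 12 + 18 = 30

30


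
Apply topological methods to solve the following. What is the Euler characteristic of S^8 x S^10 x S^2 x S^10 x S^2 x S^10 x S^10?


chi is multiplicative: chi(X x Y) = chi(X) chi(Y).
Each even-dim sphere has chi = 2. There are 7 factors.
chi = 2^7 = 128

128


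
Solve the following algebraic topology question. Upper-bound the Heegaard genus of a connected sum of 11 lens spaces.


Heegaard genus satisfies g(A#B) <= g(A) + g(B).
Each lens space has g = 1.
Upper bound: 11 * 1 = 11

11


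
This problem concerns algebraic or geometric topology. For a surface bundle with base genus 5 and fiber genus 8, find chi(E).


For a fiber bundle F -> E -> B (with CW structure): chi(E) = chi(B) * chi(F).
chi(Sigma_5) = -8, chi(Sigma_8) = -14.
chi(E) = (-8) * (-14) = 112

112


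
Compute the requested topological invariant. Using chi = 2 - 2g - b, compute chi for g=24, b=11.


For a compact orientable surface with genus g and b boundary components: chi = 2 - 2g - b.
chi = 2 - 2*24 - 11 = 2 - 48 - 11 = -57

-57


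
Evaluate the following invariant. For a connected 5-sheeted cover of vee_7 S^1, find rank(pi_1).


Nielsen-Schreier: an index-n subgroup of F_r is free of rank 1 + n(r-1).
Equivalently: chi(cover) = n*chi(base); chi(vee_r S^1) = 1 - 7 = -6.
chi(E) = 5*(-6) = -30; rank = 1 - chi(E) = 1 - (-30) = 31.
rank = 1 + 5*(7-1) = 1 + 30 = 31

31


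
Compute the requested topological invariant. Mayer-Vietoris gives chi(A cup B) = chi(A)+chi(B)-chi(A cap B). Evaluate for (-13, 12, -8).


chi(A cup B) = chi(A) + chi(B) - chi(A cap B)
= -13 + (12) - (-8)
= 7

7


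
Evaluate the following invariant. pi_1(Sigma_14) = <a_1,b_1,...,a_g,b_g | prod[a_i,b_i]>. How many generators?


Standard presentation: pi_1(Sigma_g) = <a_1,b_1,...,a_g,b_g | [a_1,b_1]...[a_g,b_g] = 1>.
Number of generators = 2g = 2*14 = 28

28


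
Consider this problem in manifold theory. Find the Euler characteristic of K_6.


K_6: V = 6, E = C(6,2) = 15.
chi = V - E = 6 - 15 = -9

-9


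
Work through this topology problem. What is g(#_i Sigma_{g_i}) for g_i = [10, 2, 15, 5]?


Genus is additive under connected sum of orientable surfaces.
g = 10 + 2 + 15 + 5 = 32

32


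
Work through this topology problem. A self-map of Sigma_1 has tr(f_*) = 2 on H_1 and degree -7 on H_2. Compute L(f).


L(f) = tr(f_0*) - tr(f_1*) + tr(f_2*).
= 1 - (2) + (-7)
= -8

-8


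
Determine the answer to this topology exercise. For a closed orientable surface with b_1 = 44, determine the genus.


For a closed orientable surface: b_1 = 2g.
44 = 2g
g = 44 / 2 = 22

22


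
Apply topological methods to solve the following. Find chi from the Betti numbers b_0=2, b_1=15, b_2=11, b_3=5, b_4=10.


chi = sum_k (-1)^k b_k.
= (2) + (-15) + (11) + (-5) + (10)
= 3

3


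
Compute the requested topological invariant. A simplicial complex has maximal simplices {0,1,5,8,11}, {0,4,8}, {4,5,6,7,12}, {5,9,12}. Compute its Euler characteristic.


Enumerate all faces; f-vector: f_0=10, f_1=24, f_2=22, f_3=10, f_4=2.
chi = sum (-1)^k f_k = 0

0


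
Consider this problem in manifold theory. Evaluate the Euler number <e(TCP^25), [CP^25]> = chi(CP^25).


For any closed oriented manifold, <e(TM),[M]> = chi(M).
chi(CP^25) = 25+1 = 26

26


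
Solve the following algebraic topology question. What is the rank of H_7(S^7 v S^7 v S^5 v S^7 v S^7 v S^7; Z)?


For a wedge of spheres, H_k (k>0) is free on one generator per sphere of dimension k.
Spheres of dimension 7: count = 5.
b_7 = 5

5


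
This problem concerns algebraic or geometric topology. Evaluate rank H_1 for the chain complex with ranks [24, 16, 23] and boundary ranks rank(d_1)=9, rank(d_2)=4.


rank H_k = rank(ker d_k) - rank(im d_{k+1}).
rank(ker d_1) = rank(C_1) - rank(d_1) = 16 - 9 = 7.
rank(im d_{1+1}) = 4.
rank H_1 = 7 - 4 = 3

3


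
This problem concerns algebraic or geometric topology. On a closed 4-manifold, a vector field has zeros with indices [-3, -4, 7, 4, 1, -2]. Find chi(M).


Poincare-Hopf: chi(M) = sum of indices of zeros.
chi = (-3) + (-4) + (7) + (4) + (1) + (-2) = 3

3


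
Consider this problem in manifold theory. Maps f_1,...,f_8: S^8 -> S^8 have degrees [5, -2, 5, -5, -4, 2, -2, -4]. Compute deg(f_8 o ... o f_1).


Degree is multiplicative: deg(composition) = product of degrees.
= (5) * (-2) * (5) * (-5) * (-4) * (2) * (-2) * (-4) = -16000

-16000


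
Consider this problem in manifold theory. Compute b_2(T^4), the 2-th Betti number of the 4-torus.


By the Kunneth formula, b_k(T^n) = C(n,k).
b_2(T^4) = C(4,2).
C(4,2) = 4!/(2!*2!) = 6

6


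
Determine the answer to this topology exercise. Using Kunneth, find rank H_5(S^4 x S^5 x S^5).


Each S^d has Poincare polynomial 1 + t^d.
The product S^4 x S^5 x S^5 has Poincare polynomial prod(1+t^d_i).
Expanding: b_0=1, b_4=1, b_5=2, b_9=2, b_10=1, b_14=1.
b_5 = 2

2


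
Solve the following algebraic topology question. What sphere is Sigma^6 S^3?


Each suspension raises dimension by 1: Sigma S^n = S^{n+1}.
Sigma^6 S^3 = S^{3+6} = S^9

9


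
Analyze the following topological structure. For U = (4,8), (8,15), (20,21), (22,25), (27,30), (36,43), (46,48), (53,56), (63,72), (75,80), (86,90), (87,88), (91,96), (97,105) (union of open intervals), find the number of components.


Sort and merge overlapping open intervals.
Merged: (4,8), (8,15), (20,21), (22,25), (27,30), (36,43), (46,48), (53,56), (63,72), (75,80), (86,90), (91,96), (97,105).
Number of components = 13

13


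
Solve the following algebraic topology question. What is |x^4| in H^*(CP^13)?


|x| = 2 in H^*(CP^n).
|x^4| = 4 * |x| = 4 * 2 = 8

8


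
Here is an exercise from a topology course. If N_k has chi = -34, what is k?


chi = 2 - k for closed non-orientable surfaces with k crosscaps.
-34 = 2 - k
k = 2 - (-34) = 36

36


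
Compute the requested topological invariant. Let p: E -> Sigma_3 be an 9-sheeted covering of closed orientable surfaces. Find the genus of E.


For an n-sheeted cover: chi(E) = n * chi(B).
chi(Sigma_3) = 2 - 2*3 = -4.
chi(E) = 9 * (-4) = -36.
genus(E) = (2 - chi(E))/2 = (2 - (-36))/2 = 38/2 = 19

19


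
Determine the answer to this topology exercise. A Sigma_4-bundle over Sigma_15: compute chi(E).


For a fiber bundle F -> E -> B (with CW structure): chi(E) = chi(B) * chi(F).
chi(Sigma_15) = -28, chi(Sigma_4) = -6.
chi(E) = (-28) * (-6) = 168

168


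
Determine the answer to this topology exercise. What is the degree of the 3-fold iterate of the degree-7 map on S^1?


deg(f) = 7. Degree is multiplicative: deg(f^3) = (deg f)^3.
deg(f^3) = (7)^3 = 343

343


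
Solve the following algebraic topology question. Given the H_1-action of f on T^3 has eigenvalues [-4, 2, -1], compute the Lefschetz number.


For a torus self-map: L(f) = det(I - A) where A acts on H_1.
L(f) = (1--4) * (1-2) * (1--1) = 5 * -1 * 2 = -10

-10


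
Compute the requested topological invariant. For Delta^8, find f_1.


Delta^8 has 8+1 vertices. A 1-face is a choice of 1+1 vertices.
f_1 = C(8+1, 1+1) = C(9,2) = 36

36


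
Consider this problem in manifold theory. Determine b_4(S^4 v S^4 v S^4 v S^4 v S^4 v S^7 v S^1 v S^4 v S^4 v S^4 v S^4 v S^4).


For a wedge of spheres, H_k (k>0) is free on one generator per sphere of dimension k.
Spheres of dimension 4: count = 10.
b_4 = 10

10


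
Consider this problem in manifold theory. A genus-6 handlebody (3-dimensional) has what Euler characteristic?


A genus-g handlebody deformation retracts to a wedge of g circles.
chi(vee_g S^1) = 1 - g.
chi(H_6) = 1 - 6 = -5

-5


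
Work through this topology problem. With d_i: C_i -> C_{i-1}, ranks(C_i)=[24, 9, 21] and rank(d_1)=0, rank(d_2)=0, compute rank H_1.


rank H_k = rank(ker d_k) - rank(im d_{k+1}).
rank(ker d_1) = rank(C_1) - rank(d_1) = 9 - 0 = 9.
rank(im d_{1+1}) = 0.
rank H_1 = 9 - 0 = 9

9


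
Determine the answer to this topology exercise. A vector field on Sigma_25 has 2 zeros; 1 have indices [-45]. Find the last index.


Poincare-Hopf: sum of indices = chi(M).
chi(Sigma_25) = 2 - 2*25 = -48.
Sum of known indices = -45.
x = chi - (sum known) = -48 - (-45) = -3

-3


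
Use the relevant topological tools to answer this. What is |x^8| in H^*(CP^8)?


|x| = 2 in H^*(CP^n).
|x^8| = 8 * |x| = 8 * 2 = 16

16


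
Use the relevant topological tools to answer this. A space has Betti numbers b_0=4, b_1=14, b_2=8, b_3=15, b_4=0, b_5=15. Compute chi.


chi = sum_k (-1)^k b_k.
= (4) + (-14) + (8) + (-15) + (0) + (-15)
= -32

-32


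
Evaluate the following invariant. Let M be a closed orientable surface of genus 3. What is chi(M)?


For a closed orientable surface of genus g: chi = 2 - 2g.
Here g = 3.
chi = 2 - 2*3 = 2 - 6 = -4

-4


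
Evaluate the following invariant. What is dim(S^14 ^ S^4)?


S^m ^ S^n = S^{m+n}.
k = 14 + 4 = 18

18


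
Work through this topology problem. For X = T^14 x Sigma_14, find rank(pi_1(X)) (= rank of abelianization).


pi_1(A x B) = pi_1(A) x pi_1(B); rank of abelianization = b_1.
b_1(T^14) = 14, b_1(Sigma_14) = 2*14 = 28.
b_1(product) = 14 + 28 = 42

42


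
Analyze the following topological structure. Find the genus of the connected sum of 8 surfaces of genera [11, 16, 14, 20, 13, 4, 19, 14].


Genus is additive under connected sum of orientable surfaces.
g = 11 + 16 + 14 + 20 + 13 + 4 + 19 + 14 = 111

111


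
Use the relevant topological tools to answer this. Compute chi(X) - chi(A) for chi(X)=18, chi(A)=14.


Relative Euler characteristic: chi(X, A) = chi(X) - chi(A).
= 18 - (14) = 4

4


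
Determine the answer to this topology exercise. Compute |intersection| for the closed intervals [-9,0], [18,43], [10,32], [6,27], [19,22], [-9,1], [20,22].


Intersection = [max(a_i), min(b_i)] = [20, 0].
Since 20 > 0, the intersection is empty.
Length = 0

0


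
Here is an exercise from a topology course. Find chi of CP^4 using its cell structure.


CP^4 has one cell in each even dimension 0, 2, ..., 2*4 (4+1 cells total).
All cells are even-dimensional, so chi = number of cells.
chi = 4 + 1 = 5

5


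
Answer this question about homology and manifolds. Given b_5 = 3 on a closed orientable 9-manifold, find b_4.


Poincare duality for closed orientable n-manifolds: b_k = b_{n-k}.
Here n = 9, so b_4 = b_5 = 3

3


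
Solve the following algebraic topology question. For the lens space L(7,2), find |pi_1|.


pi_1(L(p,q)) = Z/pZ for any q coprime to p.
|pi_1(L(7,2))| = 7

7


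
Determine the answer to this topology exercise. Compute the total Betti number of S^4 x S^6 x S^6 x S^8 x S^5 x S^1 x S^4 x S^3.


Total Betti number is multiplicative under products.
Each S^d (d>=1) has total Betti number 2.
There are 8 sphere factors.
Total = 2^8 = 256

256


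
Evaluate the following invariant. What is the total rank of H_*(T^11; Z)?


b_k(T^11) = C(11,k), so the sum over k is sum_k C(11,k) = 2^11.
Total = 2^11 = 2048

2048


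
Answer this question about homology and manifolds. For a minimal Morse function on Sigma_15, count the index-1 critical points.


A perfect Morse function has m_k = b_k.
For Sigma_15: b_0=1, b_1=2g=30, b_2=1.
Saddles m_1 = 2g = 30

30


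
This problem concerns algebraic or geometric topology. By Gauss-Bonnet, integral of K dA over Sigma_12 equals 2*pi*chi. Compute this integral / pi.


Gauss-Bonnet: integral K dA = 2*pi*chi(M).
chi(Sigma_12) = 2 - 2*12 = -22.
(integral K dA)/pi = 2*chi = 2*(-22) = -44

-44


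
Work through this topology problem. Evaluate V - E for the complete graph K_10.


K_10: V = 10, E = C(10,2) = 45.
chi = V - E = 10 - 45 = -35

-35


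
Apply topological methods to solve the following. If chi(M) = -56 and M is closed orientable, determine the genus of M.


chi = 2 - 2g for closed orientable surfaces.
-56 = 2 - 2g
2g = 2 - (-56) = 58
g = 29

29


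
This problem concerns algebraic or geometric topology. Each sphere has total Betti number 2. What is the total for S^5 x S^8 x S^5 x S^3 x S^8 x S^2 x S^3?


Total Betti number is multiplicative under products.
Each S^d (d>=1) has total Betti number 2.
There are 7 sphere factors.
Total = 2^7 = 128

128


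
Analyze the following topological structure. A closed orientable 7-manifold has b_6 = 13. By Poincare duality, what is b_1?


Poincare duality for closed orientable n-manifolds: b_k = b_{n-k}.
Here n = 7, so b_1 = b_6 = 13

13


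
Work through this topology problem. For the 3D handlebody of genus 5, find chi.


A genus-g handlebody deformation retracts to a wedge of g circles.
chi(vee_g S^1) = 1 - g.
chi(H_5) = 1 - 5 = -4

-4


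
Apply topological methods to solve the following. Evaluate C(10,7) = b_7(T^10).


By the Kunneth formula, b_k(T^n) = C(n,k).
b_7(T^10) = C(10,7).
C(10,7) = 10!/(7!*3!) = 120

120


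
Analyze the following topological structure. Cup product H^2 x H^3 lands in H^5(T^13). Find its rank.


Cup product: H^p x H^q -> H^{p+q}; here p+q = 2+3 = 5.
rank H^k(T^n) = C(n,k).
C(13,5) = 1287

1287


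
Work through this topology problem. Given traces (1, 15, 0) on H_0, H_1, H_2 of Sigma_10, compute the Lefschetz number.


L(f) = tr(f_0*) - tr(f_1*) + tr(f_2*).
= 1 - (15) + (0)
= -14

-14


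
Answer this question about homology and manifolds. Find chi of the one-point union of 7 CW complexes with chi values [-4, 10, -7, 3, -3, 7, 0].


chi(A v B) = chi(A) + chi(B) - 1 (one point identified).
For 7 spaces: chi = (sum chi_i) - (7 - 1).
sum = 6; chi = 6 - 6 = 0

0


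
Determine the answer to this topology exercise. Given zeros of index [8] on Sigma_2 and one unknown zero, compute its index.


Poincare-Hopf: sum of indices = chi(M).
chi(Sigma_2) = 2 - 2*2 = -2.
Sum of known indices = 8.
x = chi - (sum known) = -2 - (8) = -10

-10


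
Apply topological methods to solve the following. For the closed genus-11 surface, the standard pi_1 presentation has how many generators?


Standard presentation: pi_1(Sigma_g) = <a_1,b_1,...,a_g,b_g | [a_1,b_1]...[a_g,b_g] = 1>.
Number of generators = 2g = 2*11 = 22

22


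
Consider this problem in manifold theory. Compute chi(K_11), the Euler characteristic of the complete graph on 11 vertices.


K_11: V = 11, E = C(11,2) = 55.
chi = V - E = 11 - 55 = -44

-44


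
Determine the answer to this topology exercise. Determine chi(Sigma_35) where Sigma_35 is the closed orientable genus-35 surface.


For a closed orientable surface of genus g: chi = 2 - 2g.
Here g = 35.
chi = 2 - 2*35 = 2 - 70 = -68

-68


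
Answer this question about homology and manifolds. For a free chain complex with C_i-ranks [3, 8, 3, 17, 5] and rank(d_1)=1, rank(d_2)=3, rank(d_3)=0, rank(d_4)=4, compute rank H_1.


rank H_k = rank(ker d_k) - rank(im d_{k+1}).
rank(ker d_1) = rank(C_1) - rank(d_1) = 8 - 1 = 7.
rank(im d_{1+1}) = 3.
rank H_1 = 7 - 3 = 4

4


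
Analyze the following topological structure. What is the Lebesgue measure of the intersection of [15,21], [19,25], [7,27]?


Intersection = [max(a_i), min(b_i)] = [19, 21].
Length = 21 - 19 = 2

2


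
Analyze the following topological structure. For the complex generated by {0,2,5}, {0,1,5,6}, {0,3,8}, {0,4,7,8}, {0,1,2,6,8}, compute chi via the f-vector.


Enumerate all faces; f-vector: f_0=9, f_1=21, f_2=19, f_3=7, f_4=1.
chi = sum (-1)^k f_k = 1

1


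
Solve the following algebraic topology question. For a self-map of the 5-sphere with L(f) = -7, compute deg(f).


L(f) = 1 + (-1)^5 deg(f) on S^5.
-7 = 1 + (-1)^5 * deg(f)
(-1)^5 * deg(f) = -8
deg(f) = 8

8


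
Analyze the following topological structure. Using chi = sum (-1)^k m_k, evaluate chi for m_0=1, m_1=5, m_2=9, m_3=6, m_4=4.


Morse theory: chi(M) = sum_k (-1)^k m_k where m_k = #(index-k critical points).
= (1) + (-5) + (9) + (-6) + (4) = 3

3


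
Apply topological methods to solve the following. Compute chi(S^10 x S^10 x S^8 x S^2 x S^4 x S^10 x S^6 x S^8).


chi is multiplicative: chi(X x Y) = chi(X) chi(Y).
Each even-dim sphere has chi = 2. There are 8 factors.
chi = 2^8 = 256

256


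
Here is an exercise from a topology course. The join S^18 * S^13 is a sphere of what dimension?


Join of spheres: S^m * S^n = S^{m+n+1}.
dim = 18 + 13 + 1 = 32

32


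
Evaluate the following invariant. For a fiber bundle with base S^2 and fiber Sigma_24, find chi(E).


chi(S^2) = 2 (n even), chi(Sigma_24) = 2 - 2*24 = -46.
chi(E) = 2 * (-46) = -92

-92


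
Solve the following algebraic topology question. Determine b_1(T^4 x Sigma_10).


pi_1(A x B) = pi_1(A) x pi_1(B); rank of abelianization = b_1.
b_1(T^4) = 4, b_1(Sigma_10) = 2*10 = 20.
b_1(product) = 4 + 20 = 24

24


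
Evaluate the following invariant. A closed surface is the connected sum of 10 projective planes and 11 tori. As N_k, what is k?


Since a >= 1, the sum is non-orientable; each T^2 can be replaced by RP^2 # RP^2 (since T^2#RP^2 = 3RP^2).
Total crosscaps k = 10 + 2*11 = 32.
Check via chi: chi = 10*1 + 11*0 - (10+11-1)*2 = -30 = 2 - k = -30. Consistent.

32


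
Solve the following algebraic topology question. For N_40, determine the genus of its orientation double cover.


chi(N_40) = 2 - 40 = -38.
Double cover: chi(Sigma_g) = 2 * chi(N_40) = 2*(-38) = -76.
2 - 2g = -76, so g = (2 - (-76))/2 = 78/2 = 39

39


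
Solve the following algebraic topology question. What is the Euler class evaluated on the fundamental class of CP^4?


For any closed oriented manifold, <e(TM),[M]> = chi(M).
chi(CP^4) = 4+1 = 5

5


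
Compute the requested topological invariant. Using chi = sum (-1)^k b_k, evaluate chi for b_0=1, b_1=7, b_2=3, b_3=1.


chi = sum_k (-1)^k b_k.
= (1) + (-7) + (3) + (-1)
= -4

-4


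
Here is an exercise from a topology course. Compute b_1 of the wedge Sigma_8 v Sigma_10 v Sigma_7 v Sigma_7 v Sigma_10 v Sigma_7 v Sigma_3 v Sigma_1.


For a wedge X v Y: reduced H_k(X v Y) = H_k(X) + H_k(Y).
Each Sigma_g contributes b_1 = 2g.
b_1 = 16 + 20 + 14 + 14 + 20 + 14 + 6 + 2 = 106

106


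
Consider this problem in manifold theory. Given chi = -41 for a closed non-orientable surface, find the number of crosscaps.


chi = 2 - k for closed non-orientable surfaces with k crosscaps.
-41 = 2 - k
k = 2 - (-41) = 43

43


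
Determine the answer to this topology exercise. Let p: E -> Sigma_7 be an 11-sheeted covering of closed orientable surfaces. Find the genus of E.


For an n-sheeted cover: chi(E) = n * chi(B).
chi(Sigma_7) = 2 - 2*7 = -12.
chi(E) = 11 * (-12) = -132.
genus(E) = (2 - chi(E))/2 = (2 - (-132))/2 = 134/2 = 67

67


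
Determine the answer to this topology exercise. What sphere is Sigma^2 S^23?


Each suspension raises dimension by 1: Sigma S^n = S^{n+1}.
Sigma^2 S^23 = S^{23+2} = S^25

25


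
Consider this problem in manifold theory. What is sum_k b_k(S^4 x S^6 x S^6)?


Total Betti number is multiplicative under products.
Each S^d (d>=1) has total Betti number 2.
There are 3 sphere factors.
Total = 2^3 = 8

8


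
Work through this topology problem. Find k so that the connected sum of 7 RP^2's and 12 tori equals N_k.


Since a >= 1, the sum is non-orientable; each T^2 can be replaced by RP^2 # RP^2 (since T^2#RP^2 = 3RP^2).
Total crosscaps k = 7 + 2*12 = 31.
Check via chi: chi = 7*1 + 12*0 - (7+12-1)*2 = -29 = 2 - k = -29. Consistent.

31


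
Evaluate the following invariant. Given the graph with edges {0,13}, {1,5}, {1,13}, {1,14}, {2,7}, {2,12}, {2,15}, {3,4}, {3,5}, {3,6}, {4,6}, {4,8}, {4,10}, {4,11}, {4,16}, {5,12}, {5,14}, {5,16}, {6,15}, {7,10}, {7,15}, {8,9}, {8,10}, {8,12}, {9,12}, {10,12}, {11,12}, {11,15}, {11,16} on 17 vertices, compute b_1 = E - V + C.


b_1 = E - V + (number of components).
E = 29, V = 17, components = 1.
b_1 = 29 - 17 + 1 = 13

13


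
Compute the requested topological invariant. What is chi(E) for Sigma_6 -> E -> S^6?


chi(S^6) = 2 (n even), chi(Sigma_6) = 2 - 2*6 = -10.
chi(E) = 2 * (-10) = -20

-20


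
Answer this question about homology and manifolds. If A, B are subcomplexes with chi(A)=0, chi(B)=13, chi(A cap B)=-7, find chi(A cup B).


chi(A cup B) = chi(A) + chi(B) - chi(A cap B)
= 0 + (13) - (-7)
= 20

20


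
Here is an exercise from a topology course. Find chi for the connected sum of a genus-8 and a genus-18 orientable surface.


chi(Sigma_8) = 2 - 2*8 = -14
chi(Sigma_18) = 2 - 2*18 = -34
For surfaces: chi(A#B) = chi(A) + chi(B) - 2.
chi = -14 + -34 - 2 = -50

-50


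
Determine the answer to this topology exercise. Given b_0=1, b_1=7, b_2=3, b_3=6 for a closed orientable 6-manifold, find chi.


By Poincare duality b_k = b_{6-k}, so full Betti numbers: b_0=1, b_1=7, b_2=3, b_3=6, b_4=3, b_5=7, b_6=1.
chi = sum (-1)^k b_k = -12

-12


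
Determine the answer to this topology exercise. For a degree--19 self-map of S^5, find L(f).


On S^5: L(f) = tr(f_0*) + (-1)^5 tr(f_5*) = 1 + (-1)^5 * deg(f).
L(f) = 1 + (-1)^5 * -19 = 1 + 19 = 20

20


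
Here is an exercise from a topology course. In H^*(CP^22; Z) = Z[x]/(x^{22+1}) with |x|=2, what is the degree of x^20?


|x| = 2 in H^*(CP^n).
|x^20| = 20 * |x| = 20 * 2 = 40

40


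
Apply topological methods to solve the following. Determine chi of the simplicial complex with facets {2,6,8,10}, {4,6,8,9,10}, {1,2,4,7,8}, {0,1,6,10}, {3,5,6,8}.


Enumerate all faces; f-vector: f_0=11, f_1=31, f_2=31, f_3=13, f_4=2.
chi = sum (-1)^k f_k = 0

0


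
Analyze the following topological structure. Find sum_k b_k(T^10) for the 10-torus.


b_k(T^10) = C(10,k), so the sum over k is sum_k C(10,k) = 2^10.
Total = 2^10 = 1024

1024


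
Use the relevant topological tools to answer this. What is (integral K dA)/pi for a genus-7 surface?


Gauss-Bonnet: integral K dA = 2*pi*chi(M).
chi(Sigma_7) = 2 - 2*7 = -12.
(integral K dA)/pi = 2*chi = 2*(-12) = -24

-24


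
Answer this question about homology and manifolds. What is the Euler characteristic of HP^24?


HP^24 has one cell in each dimension 0, 4, ..., 4*24 (24+1 cells, all even-dim).
chi = 24 + 1 = 25

25


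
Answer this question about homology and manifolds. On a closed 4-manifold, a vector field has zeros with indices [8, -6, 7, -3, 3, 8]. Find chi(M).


Poincare-Hopf: chi(M) = sum of indices of zeros.
chi = (8) + (-6) + (7) + (-3) + (3) + (8) = 17

17


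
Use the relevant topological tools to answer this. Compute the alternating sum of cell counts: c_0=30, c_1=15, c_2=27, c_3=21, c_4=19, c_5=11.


chi = sum_k (-1)^k c_k.
= (-1)^0*30 + (-1)^1*15 + (-1)^2*27 + (-1)^3*21 + (-1)^4*19 + (-1)^5*11
= (30) + (-15) + (27) + (-21) + (19) + (-11)
= 29

29


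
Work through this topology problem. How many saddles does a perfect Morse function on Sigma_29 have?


A perfect Morse function has m_k = b_k.
For Sigma_29: b_0=1, b_1=2g=58, b_2=1.
Saddles m_1 = 2g = 58

58


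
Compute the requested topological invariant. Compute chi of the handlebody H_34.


A genus-g handlebody deformation retracts to a wedge of g circles.
chi(vee_g S^1) = 1 - g.
chi(H_34) = 1 - 34 = -33

-33


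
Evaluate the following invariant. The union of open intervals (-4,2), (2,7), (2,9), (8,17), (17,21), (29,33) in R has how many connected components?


Sort and merge overlapping open intervals.
Merged: (-4,2), (2,17), (17,21), (29,33).
Number of components = 4

4


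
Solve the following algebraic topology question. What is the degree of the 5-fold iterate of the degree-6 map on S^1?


deg(f) = 6. Degree is multiplicative: deg(f^5) = (deg f)^5.
deg(f^5) = (6)^5 = 7776

7776


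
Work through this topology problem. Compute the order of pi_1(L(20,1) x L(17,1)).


pi_1(X x Y) = pi_1(X) x pi_1(Y).
pi_1(L(20,1)) = Z/20, pi_1(L(17,1)) = Z/17.
|Z/20 x Z/17| = 20 * 17 = 340

340


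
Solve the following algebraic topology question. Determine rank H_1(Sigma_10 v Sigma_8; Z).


For a wedge: H_1(A v B) = H_1(A) + H_1(B).
b_1(Sigma_10) = 20, b_1(Sigma_8) = 16.
b_1 = 20 + 16 = 36

36


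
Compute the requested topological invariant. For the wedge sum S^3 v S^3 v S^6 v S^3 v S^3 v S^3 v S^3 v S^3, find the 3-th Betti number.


For a wedge of spheres, H_k (k>0) is free on one generator per sphere of dimension k.
Spheres of dimension 3: count = 7.
b_3 = 7

7


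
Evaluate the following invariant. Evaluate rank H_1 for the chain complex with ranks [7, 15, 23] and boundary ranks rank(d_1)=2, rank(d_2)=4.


rank H_k = rank(ker d_k) - rank(im d_{k+1}).
rank(ker d_1) = rank(C_1) - rank(d_1) = 15 - 2 = 13.
rank(im d_{1+1}) = 4.
rank H_1 = 13 - 4 = 9

9


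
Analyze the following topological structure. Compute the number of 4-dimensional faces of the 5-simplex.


Delta^5 has 5+1 vertices. A 4-face is a choice of 4+1 vertices.
f_4 = C(5+1, 4+1) = C(6,5) = 6

6


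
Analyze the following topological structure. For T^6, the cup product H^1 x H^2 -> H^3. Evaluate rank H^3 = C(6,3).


Cup product: H^p x H^q -> H^{p+q}; here p+q = 1+2 = 3.
rank H^k(T^n) = C(n,k).
C(6,3) = 20

20


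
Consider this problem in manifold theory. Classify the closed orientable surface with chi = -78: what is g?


chi = 2 - 2g for closed orientable surfaces.
-78 = 2 - 2g
2g = 2 - (-78) = 80
g = 40

40


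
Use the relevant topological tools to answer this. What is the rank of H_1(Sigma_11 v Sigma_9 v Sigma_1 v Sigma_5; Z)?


For a wedge X v Y: reduced H_k(X v Y) = H_k(X) + H_k(Y).
Each Sigma_g contributes b_1 = 2g.
b_1 = 22 + 18 + 2 + 10 = 52

52


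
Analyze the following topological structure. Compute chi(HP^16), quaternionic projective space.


HP^16 has one cell in each dimension 0, 4, ..., 4*16 (16+1 cells, all even-dim).
chi = 16 + 1 = 17

17


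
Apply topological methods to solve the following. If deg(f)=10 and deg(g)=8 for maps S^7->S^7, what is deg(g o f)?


Degree is multiplicative under composition: deg(g o f) = deg(g) * deg(f).
= 8 * 10 = 80

80


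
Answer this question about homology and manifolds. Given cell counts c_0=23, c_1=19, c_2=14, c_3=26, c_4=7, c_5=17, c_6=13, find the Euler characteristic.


chi = sum_k (-1)^k c_k.
= (-1)^0*23 + (-1)^1*19 + (-1)^2*14 + (-1)^3*26 + (-1)^4*7 + (-1)^5*17 + (-1)^6*13
= (23) + (-19) + (14) + (-26) + (7) + (-17) + (13)
= -5

-5


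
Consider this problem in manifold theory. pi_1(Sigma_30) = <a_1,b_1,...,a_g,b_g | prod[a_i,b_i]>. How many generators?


Standard presentation: pi_1(Sigma_g) = <a_1,b_1,...,a_g,b_g | [a_1,b_1]...[a_g,b_g] = 1>.
Number of generators = 2g = 2*30 = 60

60


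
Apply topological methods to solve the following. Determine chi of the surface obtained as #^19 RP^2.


For a non-orientable closed surface with k crosscaps: chi = 2 - k.
Here k = 19.
chi = 2 - 19 = -17

-17


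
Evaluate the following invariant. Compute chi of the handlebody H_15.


A genus-g handlebody deformation retracts to a wedge of g circles.
chi(vee_g S^1) = 1 - g.
chi(H_15) = 1 - 15 = -14

-14


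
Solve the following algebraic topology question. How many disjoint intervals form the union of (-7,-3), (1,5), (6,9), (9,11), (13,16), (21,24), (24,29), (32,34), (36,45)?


Sort and merge overlapping open intervals.
Merged: (-7,-3), (1,5), (6,9), (9,11), (13,16), (21,24), (24,29), (32,34), (36,45).
Number of components = 9

9


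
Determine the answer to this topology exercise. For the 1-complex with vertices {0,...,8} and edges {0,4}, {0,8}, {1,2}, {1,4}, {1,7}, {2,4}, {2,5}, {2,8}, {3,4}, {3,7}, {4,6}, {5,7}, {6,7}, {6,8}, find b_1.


b_1 = E - V + (number of components).
E = 14, V = 9, components = 1.
b_1 = 14 - 9 + 1 = 6

6


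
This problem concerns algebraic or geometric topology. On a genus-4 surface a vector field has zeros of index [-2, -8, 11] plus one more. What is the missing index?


Poincare-Hopf: sum of indices = chi(M).
chi(Sigma_4) = 2 - 2*4 = -6.
Sum of known indices = 1.
x = chi - (sum known) = -6 - (1) = -7

-7


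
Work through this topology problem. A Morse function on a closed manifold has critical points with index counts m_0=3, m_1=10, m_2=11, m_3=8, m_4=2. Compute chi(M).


Morse theory: chi(M) = sum_k (-1)^k m_k where m_k = #(index-k critical points).
= (3) + (-10) + (11) + (-8) + (2) = -2

-2


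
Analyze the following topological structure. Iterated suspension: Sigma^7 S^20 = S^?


Each suspension raises dimension by 1: Sigma S^n = S^{n+1}.
Sigma^7 S^20 = S^{20+7} = S^27

27


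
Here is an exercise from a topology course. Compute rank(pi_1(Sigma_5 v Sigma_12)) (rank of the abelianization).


For a wedge: H_1(A v B) = H_1(A) + H_1(B).
b_1(Sigma_5) = 10, b_1(Sigma_12) = 24.
b_1 = 10 + 24 = 34

34


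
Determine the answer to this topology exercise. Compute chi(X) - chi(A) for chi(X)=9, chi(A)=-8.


Relative Euler characteristic: chi(X, A) = chi(X) - chi(A).
= 9 - (-8) = 17

17


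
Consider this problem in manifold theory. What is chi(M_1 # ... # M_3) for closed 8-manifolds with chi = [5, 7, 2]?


For n-manifolds: chi(A#B) = chi(A) + chi(B) - chi(S^8).
chi(S^8) = 1 + (-1)^8 = 2.
chi(#) = (sum chi_i) - (3-1)*chi(S^8) = 14 - 2*2 = 10

10


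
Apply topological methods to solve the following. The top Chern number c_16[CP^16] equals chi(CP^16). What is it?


For any closed oriented manifold, <e(TM),[M]> = chi(M).
chi(CP^16) = 16+1 = 17

17


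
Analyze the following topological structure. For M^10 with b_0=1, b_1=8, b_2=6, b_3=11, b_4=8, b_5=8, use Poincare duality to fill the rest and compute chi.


By Poincare duality b_k = b_{10-k}, so full Betti numbers: b_0=1, b_1=8, b_2=6, b_3=11, b_4=8, b_5=8, b_6=8, b_7=11, b_8=6, b_9=8, b_10=1.
chi = sum (-1)^k b_k = -16

-16


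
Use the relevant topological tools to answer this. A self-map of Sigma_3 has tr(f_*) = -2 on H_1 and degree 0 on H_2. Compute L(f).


L(f) = tr(f_0*) - tr(f_1*) + tr(f_2*).
= 1 - (-2) + (0)
= 3

3


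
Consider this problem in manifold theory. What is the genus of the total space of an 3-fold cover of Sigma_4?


For an n-sheeted cover: chi(E) = n * chi(B).
chi(Sigma_4) = 2 - 2*4 = -6.
chi(E) = 3 * (-6) = -18.
genus(E) = (2 - chi(E))/2 = (2 - (-18))/2 = 20/2 = 10

10


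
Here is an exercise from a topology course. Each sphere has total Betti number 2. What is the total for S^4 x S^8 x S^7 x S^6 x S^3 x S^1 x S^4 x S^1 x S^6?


Total Betti number is multiplicative under products.
Each S^d (d>=1) has total Betti number 2.
There are 9 sphere factors.
Total = 2^9 = 512

512


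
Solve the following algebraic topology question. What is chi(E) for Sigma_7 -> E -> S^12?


chi(S^12) = 2 (n even), chi(Sigma_7) = 2 - 2*7 = -12.
chi(E) = 2 * (-12) = -24

-24


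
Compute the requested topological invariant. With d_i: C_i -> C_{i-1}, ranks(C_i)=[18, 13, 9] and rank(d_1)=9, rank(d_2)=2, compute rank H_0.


rank H_k = rank(ker d_k) - rank(im d_{k+1}).
rank(ker d_0) = rank(C_0) - rank(d_0) = 18 - 0 = 18.
rank(im d_{0+1}) = 9.
rank H_0 = 18 - 9 = 9

9


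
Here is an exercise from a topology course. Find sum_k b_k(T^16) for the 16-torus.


b_k(T^16) = C(16,k), so the sum over k is sum_k C(16,k) = 2^16.
Total = 2^16 = 65536

65536


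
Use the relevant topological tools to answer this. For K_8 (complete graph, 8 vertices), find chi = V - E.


K_8: V = 8, E = C(8,2) = 28.
chi = V - E = 8 - 28 = -20

-20


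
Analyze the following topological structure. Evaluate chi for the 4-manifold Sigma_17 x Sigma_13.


chi(Sigma_17) = 2 - 2*17 = -32
chi(Sigma_13) = 2 - 2*13 = -24
chi(product) = (-32) * (-24) = 768

768


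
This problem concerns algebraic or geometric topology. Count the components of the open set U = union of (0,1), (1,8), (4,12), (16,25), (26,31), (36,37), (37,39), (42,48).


Sort and merge overlapping open intervals.
Merged: (0,1), (1,12), (16,25), (26,31), (36,37), (37,39), (42,48).
Number of components = 7

7


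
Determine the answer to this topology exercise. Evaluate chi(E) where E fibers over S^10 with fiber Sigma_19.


chi(S^10) = 2 (n even), chi(Sigma_19) = 2 - 2*19 = -36.
chi(E) = 2 * (-36) = -72

-72


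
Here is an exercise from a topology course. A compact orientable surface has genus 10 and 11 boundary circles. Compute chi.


For a compact orientable surface with genus g and b boundary components: chi = 2 - 2g - b.
chi = 2 - 2*10 - 11 = 2 - 20 - 11 = -29

-29


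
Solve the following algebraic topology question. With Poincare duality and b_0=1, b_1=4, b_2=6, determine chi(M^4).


By Poincare duality b_k = b_{4-k}, so full Betti numbers: b_0=1, b_1=4, b_2=6, b_3=4, b_4=1.
chi = sum (-1)^k b_k = 0

0


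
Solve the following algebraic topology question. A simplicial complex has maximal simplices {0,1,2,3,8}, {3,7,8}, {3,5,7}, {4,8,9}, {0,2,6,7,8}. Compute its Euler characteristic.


Enumerate all faces; f-vector: f_0=10, f_1=23, f_2=22, f_3=10, f_4=2.
chi = sum (-1)^k f_k = 1

1
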